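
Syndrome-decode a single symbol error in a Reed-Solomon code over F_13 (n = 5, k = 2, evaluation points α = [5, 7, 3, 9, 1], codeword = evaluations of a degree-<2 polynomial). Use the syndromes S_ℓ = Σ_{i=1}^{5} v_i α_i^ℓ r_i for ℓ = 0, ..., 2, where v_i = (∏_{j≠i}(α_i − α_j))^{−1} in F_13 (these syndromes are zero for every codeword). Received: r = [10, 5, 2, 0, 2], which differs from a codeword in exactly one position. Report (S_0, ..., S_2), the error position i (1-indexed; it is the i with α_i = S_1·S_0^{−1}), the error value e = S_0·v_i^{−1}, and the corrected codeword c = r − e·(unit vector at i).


S = (3, 3, 3), error at position 5, error magnitude e = 8, c = [10, 5, 2, 0, 7].

Step 1: column multipliers v_i = (∏_{j≠i}(α_i − α_j))^{−1} mod 13.
  i = 1 (α = 5): (5−7)(5−3)(5−9)(5−1) = (−2)·2·(−4)·4 = 64 ≡ 12, so v_1 = 12^{−1} = 12 (mod 13).
  i = 2 (α = 7): (7−5)(7−3)(7−9)(7−1) = 2·4·(−2)·6 = −96 ≡ 8, so v_2 = 8^{−1} = 5 (mod 13).
  i = 3 (α = 3): (3−5)(3−7)(3−9)(3−1) = (−2)·(−4)·(−6)·2 = −96 ≡ 8, so v_3 = 8^{−1} = 5 (mod 13).
  i = 4 (α = 9): (9−5)(9−7)(9−3)(9−1) = 4·2·6·8 = 384 ≡ 7, so v_4 = 7^{−1} = 2 (mod 13).
  i = 5 (α = 1): (1−5)(1−7)(1−3)(1−9) = (−4)·(−6)·(−2)·(−8) = 384 ≡ 7, so v_5 = 7^{−1} = 2 (mod 13).
  v = [12, 5, 5, 2, 2].
Step 2: syndromes of r = [10, 5, 2, 0, 2] (all sums mod 13).
  S_0 = Σ v_i r_i = 12·10 + 5·5 + 5·2 + 2·0 + 2·2 = 159 ≡ 3.
  S_1 = Σ v_i α_i r_i = 12·5·10 + 5·7·5 + 5·3·2 + 2·9·0 + 2·1·2 = 809 ≡ 3.
  α_i^2 mod 13 = [12, 10, 9, 3, 1].
  S_2 = Σ v_i α_i^2 r_i = 12·12·10 + 5·10·5 + 5·9·2 + 2·3·0 + 2·1·2 = 1784 ≡ 3.
  S = (3, 3, 3) ≠ 0, so r is not a codeword (an error is present).
Step 3: locate the error. For a single error e at position i, S_ℓ = v_i·e·α_i^ℓ, so α_err = S_1/S_0.
  S_0^{−1} = 3^{−1} = 9 (mod 13), so α_err = 3·9 = 27 ≡ 1 = α_5. Error position i = 5.
  Consistency check: S_2/S_1 = 3·9 = 27 ≡ 1 = α_err ✓ (single-error assumption holds).
Step 4: error magnitude e = S_0/v_5 = S_0·∏_{j≠5}(α_5 − α_j) = 3·7 = 21 ≡ 8 (mod 13).
Step 5: correct position 5: c_5 = r_5 − e = 2 − 8 ≡ 7 (mod 13). Hence c = [10, 5, 2, 0, 7].
  Check: interpolating c through the α_i gives m(x) = 3 + 4·x (degree < 2) with m(α_i) = c_i for every i, so c is indeed a codeword.


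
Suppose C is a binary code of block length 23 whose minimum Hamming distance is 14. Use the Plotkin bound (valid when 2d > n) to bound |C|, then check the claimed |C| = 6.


Plotkin bound M ≤ 4; given |C| = 6 > bound (violated).

Check applicability: 2d = 28, n = 23.
2d − n = 5 > 0, so Plotkin applies.
Compute d/(2d−n) = 14/5 ≈ 2.8000.
⌊d/(2d−n)⌋ = 2.
Plotkin bound: M ≤ 2·2 = 4.
Given |C| = 6, check: VIOLATED.
This |C| is above the Plotkin bound, so no binary code with n = 23, d = 14 and 6 codewords exists.


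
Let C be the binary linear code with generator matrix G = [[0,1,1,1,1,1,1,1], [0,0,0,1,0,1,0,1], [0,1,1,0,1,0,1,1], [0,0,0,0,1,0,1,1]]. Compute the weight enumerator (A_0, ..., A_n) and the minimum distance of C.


Weight distribution: A_0 = 1, A_1 = 1, A_2 = 3, A_3 = 3, A_4 = 3, A_5 = 3, A_6 = 1, A_7 = 1. Minimum distance d = 1.

Enumerate all 2^4 = 16 messages m ∈ F_2^4.
For each, compute codeword c = mG in F_2^8, then tally its weight.
  m = 0000 → c = 00000000, weight = 0.
  m = 1000 → c = 01111111, weight = 7.
  m = 0100 → c = 00010101, weight = 3.
  m = 1100 → c = 01101010, weight = 4.
  m = 0010 → c = 01101011, weight = 5.
  m = 1010 → c = 00010100, weight = 2.
  m = 0110 → c = 01111110, weight = 6.
  m = 1110 → c = 00000001, weight = 1.
  m = 0001 → c = 00001011, weight = 3.
  m = 1001 → c = 01110100, weight = 4.
  m = 0101 → c = 00011110, weight = 4.
  m = 1101 → c = 01100001, weight = 3.
  m = 0011 → c = 01100000, weight = 2.
  m = 1011 → c = 00011111, weight = 5.
  m = 0111 → c = 01110101, weight = 5.
  m = 1111 → c = 00001010, weight = 2.
Tally weights:
  weight 0: 1 codewords.
  weight 1: 1 codewords.
  weight 2: 3 codewords.
  weight 3: 3 codewords.
  weight 4: 3 codewords.
  weight 5: 3 codewords.
  weight 6: 1 codewords.
  weight 7: 1 codewords.
Minimum distance d = smallest w > 0 with A_w > 0 = 1.
Sanity: Σ A_w = 16 = 2^4 = 16 ✓.


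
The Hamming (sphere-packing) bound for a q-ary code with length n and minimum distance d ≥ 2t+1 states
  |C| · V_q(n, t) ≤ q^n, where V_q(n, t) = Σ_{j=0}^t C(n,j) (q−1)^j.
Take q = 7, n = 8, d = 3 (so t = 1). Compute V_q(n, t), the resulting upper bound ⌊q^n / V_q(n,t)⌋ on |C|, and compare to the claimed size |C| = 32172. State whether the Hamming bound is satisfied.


V_q(n, t) = 49, q^n = 5764801, Hamming bound = 117649, |C| = 32172 ≤ bound (satisfied).

Step 1: Compute V_q(n, t) = Σ_{j=0}^1 C(n, j) (q−1)^j.
  j = 0: C(8,0)·(6)^0 = 1·1 = 1.
  j = 1: C(8,1)·(6)^1 = 8·6 = 48.
  V_q(n, t) = 1 + 48 = 49.
Step 2: q^n = 7^8 = 5764801.
Step 3: Hamming bound ⌊q^n / V_q(n,t)⌋ = ⌊5764801/49⌋ = 117649.
Step 4: Compare |C| = 32172 to 117649: satisfied.
The claimed |C| lies below the Hamming bound.


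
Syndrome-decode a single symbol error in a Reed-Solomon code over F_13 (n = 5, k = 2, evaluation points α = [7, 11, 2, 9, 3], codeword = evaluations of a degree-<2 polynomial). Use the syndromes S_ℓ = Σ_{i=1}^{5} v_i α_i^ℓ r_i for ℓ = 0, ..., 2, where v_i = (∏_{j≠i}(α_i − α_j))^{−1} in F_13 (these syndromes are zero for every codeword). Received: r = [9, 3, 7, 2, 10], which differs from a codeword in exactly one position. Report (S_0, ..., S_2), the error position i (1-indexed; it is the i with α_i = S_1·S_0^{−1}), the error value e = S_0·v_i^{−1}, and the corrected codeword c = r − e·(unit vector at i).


S = (2, 9, 8), error at position 2, error magnitude e = 8, c = [9, 8, 7, 2, 10].

Step 1: column multipliers v_i = (∏_{j≠i}(α_i − α_j))^{−1} mod 13.
  i = 1 (α = 7): (7−11)(7−2)(7−9)(7−3) = (−4)·5·(−2)·4 = 160 ≡ 4, so v_1 = 4^{−1} = 10 (mod 13).
  i = 2 (α = 11): (11−7)(11−2)(11−9)(11−3) = 4·9·2·8 = 576 ≡ 4, so v_2 = 4^{−1} = 10 (mod 13).
  i = 3 (α = 2): (2−7)(2−11)(2−9)(2−3) = (−5)·(−9)·(−7)·(−1) = 315 ≡ 3, so v_3 = 3^{−1} = 9 (mod 13).
  i = 4 (α = 9): (9−7)(9−11)(9−2)(9−3) = 2·(−2)·7·6 = −168 ≡ 1, so v_4 = 1^{−1} = 1 (mod 13).
  i = 5 (α = 3): (3−7)(3−11)(3−2)(3−9) = (−4)·(−8)·1·(−6) = −192 ≡ 3, so v_5 = 3^{−1} = 9 (mod 13).
  v = [10, 10, 9, 1, 9].
Step 2: syndromes of r = [9, 3, 7, 2, 10] (all sums mod 13).
  S_0 = Σ v_i r_i = 10·9 + 10·3 + 9·7 + 1·2 + 9·10 = 275 ≡ 2.
  S_1 = Σ v_i α_i r_i = 10·7·9 + 10·11·3 + 9·2·7 + 1·9·2 + 9·3·10 = 1374 ≡ 9.
  α_i^2 mod 13 = [10, 4, 4, 3, 9].
  S_2 = Σ v_i α_i^2 r_i = 10·10·9 + 10·4·3 + 9·4·7 + 1·3·2 + 9·9·10 = 2088 ≡ 8.
  S = (2, 9, 8) ≠ 0, so r is not a codeword (an error is present).
Step 3: locate the error. For a single error e at position i, S_ℓ = v_i·e·α_i^ℓ, so α_err = S_1/S_0.
  S_0^{−1} = 2^{−1} = 7 (mod 13), so α_err = 9·7 = 63 ≡ 11 = α_2. Error position i = 2.
  Consistency check: S_2/S_1 = 8·3 = 24 ≡ 11 = α_err ✓ (single-error assumption holds).
Step 4: error magnitude e = S_0/v_2 = S_0·∏_{j≠2}(α_2 − α_j) = 2·4 = 8 ≡ 8 (mod 13).
Step 5: correct position 2: c_2 = r_2 − e = 3 − 8 ≡ 8 (mod 13). Hence c = [9, 8, 7, 2, 10].
  Check: interpolating c through the α_i gives m(x) = 1 + 3·x (degree < 2) with m(α_i) = c_i for every i, so c is indeed a codeword.


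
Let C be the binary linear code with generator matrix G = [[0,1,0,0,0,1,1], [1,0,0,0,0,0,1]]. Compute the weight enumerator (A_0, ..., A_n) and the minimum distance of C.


Weight distribution: A_0 = 1, A_2 = 1, A_3 = 2. Minimum distance d = 2.

Enumerate all 2^2 = 4 messages m ∈ F_2^2.
For each, compute codeword c = mG in F_2^7, then tally its weight.
  m = 00 → c = 0000000, weight = 0.
  m = 10 → c = 0100011, weight = 3.
  m = 01 → c = 1000001, weight = 2.
  m = 11 → c = 1100010, weight = 3.
Tally weights:
  weight 0: 1 codewords.
  weight 2: 1 codewords.
  weight 3: 2 codewords.
Minimum distance d = smallest w > 0 with A_w > 0 = 2.
Sanity: Σ A_w = 4 = 2^2 = 4 ✓.


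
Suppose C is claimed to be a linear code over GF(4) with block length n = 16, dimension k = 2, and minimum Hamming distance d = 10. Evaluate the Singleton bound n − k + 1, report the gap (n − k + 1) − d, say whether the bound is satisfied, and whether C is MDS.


Singleton RHS = n − k + 1 = 15, slack = 5, bound satisfied, not MDS.

Singleton bound: d ≤ n − k + 1.
Here n = 16, k = 2, so n − k + 1 = 15.
Given d = 10, check d ≤ 15: YES.
Slack = (n − k + 1) − d = 5.
The code is NOT MDS (slack = 5 > 0).
Description: the claimed parameters are [16, 2, 10]_4; such a code would be non-MDS.


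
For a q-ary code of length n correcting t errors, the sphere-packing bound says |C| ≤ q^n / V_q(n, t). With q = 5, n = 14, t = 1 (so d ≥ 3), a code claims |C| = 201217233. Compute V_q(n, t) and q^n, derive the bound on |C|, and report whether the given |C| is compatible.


V_q(n, t) = 57, q^n = 6103515625, Hamming bound = 107079221, |C| = 201217233 > bound (violated).

Step 1: Compute V_q(n, t) = Σ_{j=0}^1 C(n, j) (q−1)^j.
  j = 0: C(14,0)·(4)^0 = 1·1 = 1.
  j = 1: C(14,1)·(4)^1 = 14·4 = 56.
  V_q(n, t) = 1 + 56 = 57.
Step 2: q^n = 5^14 = 6103515625.
Step 3: Hamming bound ⌊q^n / V_q(n,t)⌋ = ⌊6103515625/57⌋ = 107079221.
Step 4: Compare |C| = 201217233 to 107079221: violated.
The claimed |C| lies above the Hamming bound, so no 5-ary code of length 14 with d ≥ 3 can have 201217233 codewords.


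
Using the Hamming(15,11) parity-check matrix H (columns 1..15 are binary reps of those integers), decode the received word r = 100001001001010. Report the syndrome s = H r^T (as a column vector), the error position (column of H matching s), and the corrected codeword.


s = (1, 1, 0, 0)^T, error position = 12, corrected codeword c = 100001001000010

Compute s = H r^T mod 2 one row at a time:
  s_1 = 0 + 1 + 0 + 0 + 1 + 0 + 1 + 0 = 3 ≡ 1 (mod 2).
  s_2 = 0 + 0 + 1 + 0 + 1 + 0 + 1 + 0 = 3 ≡ 1 (mod 2).
  s_3 = 0 + 0 + 1 + 0 + 0 + 0 + 1 + 0 = 2 ≡ 0 (mod 2).
  s_4 = 1 + 0 + 0 + 0 + 1 + 0 + 0 + 0 = 2 ≡ 0 (mod 2).
s = (1, 1, 0, 0)^T — this equals column 12 of H (binary 1100), so error is at position 12.
Correct: flip bit 12 of r = 100001001001010 to get c = 100001001000010.


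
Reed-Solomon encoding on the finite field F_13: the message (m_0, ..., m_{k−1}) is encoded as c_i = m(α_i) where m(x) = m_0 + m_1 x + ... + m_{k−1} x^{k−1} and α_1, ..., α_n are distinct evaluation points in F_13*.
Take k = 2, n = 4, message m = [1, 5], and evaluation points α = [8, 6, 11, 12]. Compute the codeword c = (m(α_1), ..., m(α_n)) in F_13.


c = [2, 5, 4, 9]

Message polynomial: m(x) = 1 + 5·x (mod 13).
For each evaluation point α_i, compute m(α_i) mod 13:
  α_1 = 8: Horner steps 5 → 2, so m(8) = 2.
  α_2 = 6: Horner steps 5 → 5, so m(6) = 5.
  α_3 = 11: Horner steps 5 → 4, so m(11) = 4.
  α_4 = 12: Horner steps 5 → 9, so m(12) = 9.
Codeword c = [2, 5, 4, 9] ∈ F_13^4.


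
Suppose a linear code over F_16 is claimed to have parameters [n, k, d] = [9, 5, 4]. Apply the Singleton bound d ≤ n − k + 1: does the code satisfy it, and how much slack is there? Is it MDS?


Singleton RHS = n − k + 1 = 5, slack = 1, bound satisfied, not MDS.

Singleton bound: d ≤ n − k + 1.
Here n = 9, k = 5, so n − k + 1 = 5.
Given d = 4, check d ≤ 5: YES.
Slack = (n − k + 1) − d = 1.
The code is NOT MDS (slack = 1 > 0).
Description: the claimed parameters are [9, 5, 4]_16; such a code would be non-MDS.


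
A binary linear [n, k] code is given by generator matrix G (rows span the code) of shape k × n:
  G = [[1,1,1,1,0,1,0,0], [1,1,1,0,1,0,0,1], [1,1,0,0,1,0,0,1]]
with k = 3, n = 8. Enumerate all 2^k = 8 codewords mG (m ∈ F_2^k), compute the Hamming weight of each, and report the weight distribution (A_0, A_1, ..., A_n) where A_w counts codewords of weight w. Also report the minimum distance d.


Weight distribution: A_0 = 1, A_1 = 1, A_4 = 3, A_5 = 3. Minimum distance d = 1.

Enumerate all 2^3 = 8 messages m ∈ F_2^3.
For each, compute codeword c = mG in F_2^8, then tally its weight.
  m = 000 → c = 00000000, weight = 0.
  m = 100 → c = 11110100, weight = 5.
  m = 010 → c = 11101001, weight = 5.
  m = 110 → c = 00011101, weight = 4.
  m = 001 → c = 11001001, weight = 4.
  m = 101 → c = 00111101, weight = 5.
  m = 011 → c = 00100000, weight = 1.
  m = 111 → c = 11010100, weight = 4.
Tally weights:
  weight 0: 1 codewords.
  weight 1: 1 codewords.
  weight 4: 3 codewords.
  weight 5: 3 codewords.
Minimum distance d = smallest w > 0 with A_w > 0 = 1.
Sanity: Σ A_w = 8 = 2^3 = 8 ✓.


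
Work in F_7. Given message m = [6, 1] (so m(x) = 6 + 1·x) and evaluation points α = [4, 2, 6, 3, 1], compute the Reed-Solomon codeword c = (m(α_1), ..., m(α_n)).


c = [3, 1, 5, 2, 0]

Message polynomial: m(x) = 6 + 1·x (mod 7).
For each evaluation point α_i, compute m(α_i) mod 7:
  α_1 = 4: Horner steps 1 → 3, so m(4) = 3.
  α_2 = 2: Horner steps 1 → 1, so m(2) = 1.
  α_3 = 6: Horner steps 1 → 5, so m(6) = 5.
  α_4 = 3: Horner steps 1 → 2, so m(3) = 2.
  α_5 = 1: Horner steps 1 → 0, so m(1) = 0.
Codeword c = [3, 1, 5, 2, 0] ∈ F_7^5.


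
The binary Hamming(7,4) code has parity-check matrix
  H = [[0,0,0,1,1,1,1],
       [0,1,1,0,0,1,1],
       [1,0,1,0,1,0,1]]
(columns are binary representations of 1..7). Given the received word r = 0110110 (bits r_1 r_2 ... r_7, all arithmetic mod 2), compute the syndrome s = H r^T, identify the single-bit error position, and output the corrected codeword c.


s = (0, 1, 0)^T, error position = 2, corrected codeword c = 0010110

Compute s = H r^T mod 2 one row at a time:
  s_1 = 0 + 1 + 1 + 0 = 2 ≡ 0 (mod 2).
  s_2 = 1 + 1 + 1 + 0 = 3 ≡ 1 (mod 2).
  s_3 = 0 + 1 + 1 + 0 = 2 ≡ 0 (mod 2).
s = (0, 1, 0)^T — this equals column 2 of H (binary 010), so error is at position 2.
Correct: flip bit 2 of r = 0110110 to get c = 0010110.


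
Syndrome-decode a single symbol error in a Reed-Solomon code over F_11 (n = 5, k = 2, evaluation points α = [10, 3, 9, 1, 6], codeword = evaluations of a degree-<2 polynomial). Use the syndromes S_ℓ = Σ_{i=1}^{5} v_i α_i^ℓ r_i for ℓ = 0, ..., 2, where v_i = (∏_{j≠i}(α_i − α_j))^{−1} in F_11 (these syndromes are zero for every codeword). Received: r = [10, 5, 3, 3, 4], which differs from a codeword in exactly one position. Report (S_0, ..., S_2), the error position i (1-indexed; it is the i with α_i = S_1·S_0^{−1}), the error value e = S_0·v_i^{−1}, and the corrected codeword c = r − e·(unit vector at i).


S = (9, 9, 9), error at position 4, error magnitude e = 1, c = [10, 5, 3, 2, 4].

Step 1: column multipliers v_i = (∏_{j≠i}(α_i − α_j))^{−1} mod 11.
  i = 1 (α = 10): (10−3)(10−9)(10−1)(10−6) = 7·1·9·4 = 252 ≡ 10, so v_1 = 10^{−1} = 10 (mod 11).
  i = 2 (α = 3): (3−10)(3−9)(3−1)(3−6) = (−7)·(−6)·2·(−3) = −252 ≡ 1, so v_2 = 1^{−1} = 1 (mod 11).
  i = 3 (α = 9): (9−10)(9−3)(9−1)(9−6) = (−1)·6·8·3 = −144 ≡ 10, so v_3 = 10^{−1} = 10 (mod 11).
  i = 4 (α = 1): (1−10)(1−3)(1−9)(1−6) = (−9)·(−2)·(−8)·(−5) = 720 ≡ 5, so v_4 = 5^{−1} = 9 (mod 11).
  i = 5 (α = 6): (6−10)(6−3)(6−9)(6−1) = (−4)·3·(−3)·5 = 180 ≡ 4, so v_5 = 4^{−1} = 3 (mod 11).
  v = [10, 1, 10, 9, 3].
Step 2: syndromes of r = [10, 5, 3, 3, 4] (all sums mod 11).
  S_0 = Σ v_i r_i = 10·10 + 1·5 + 10·3 + 9·3 + 3·4 = 174 ≡ 9.
  S_1 = Σ v_i α_i r_i = 10·10·10 + 1·3·5 + 10·9·3 + 9·1·3 + 3·6·4 = 1384 ≡ 9.
  α_i^2 mod 11 = [1, 9, 4, 1, 3].
  S_2 = Σ v_i α_i^2 r_i = 10·1·10 + 1·9·5 + 10·4·3 + 9·1·3 + 3·3·4 = 328 ≡ 9.
  S = (9, 9, 9) ≠ 0, so r is not a codeword (an error is present).
Step 3: locate the error. For a single error e at position i, S_ℓ = v_i·e·α_i^ℓ, so α_err = S_1/S_0.
  S_0^{−1} = 9^{−1} = 5 (mod 11), so α_err = 9·5 = 45 ≡ 1 = α_4. Error position i = 4.
  Consistency check: S_2/S_1 = 9·5 = 45 ≡ 1 = α_err ✓ (single-error assumption holds).
Step 4: error magnitude e = S_0/v_4 = S_0·∏_{j≠4}(α_4 − α_j) = 9·5 = 45 ≡ 1 (mod 11).
Step 5: correct position 4: c_4 = r_4 − e = 3 − 1 ≡ 2 (mod 11). Hence c = [10, 5, 3, 2, 4].
  Check: interpolating c through the α_i gives m(x) = 6 + 7·x (degree < 2) with m(α_i) = c_i for every i, so c is indeed a codeword.


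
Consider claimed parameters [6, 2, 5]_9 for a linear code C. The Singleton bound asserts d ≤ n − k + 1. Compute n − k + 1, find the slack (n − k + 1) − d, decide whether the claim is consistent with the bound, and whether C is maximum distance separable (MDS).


Singleton RHS = n − k + 1 = 5, slack = 0, bound satisfied, MDS.

Singleton bound: d ≤ n − k + 1.
Here n = 6, k = 2, so n − k + 1 = 5.
Given d = 5, check d ≤ 5: YES.
Slack = (n − k + 1) − d = 0.
The code is MDS (slack = 0).
Description: the claimed parameters are [6, 2, 5]_9; such a code would be MDS (meets Singleton bound).


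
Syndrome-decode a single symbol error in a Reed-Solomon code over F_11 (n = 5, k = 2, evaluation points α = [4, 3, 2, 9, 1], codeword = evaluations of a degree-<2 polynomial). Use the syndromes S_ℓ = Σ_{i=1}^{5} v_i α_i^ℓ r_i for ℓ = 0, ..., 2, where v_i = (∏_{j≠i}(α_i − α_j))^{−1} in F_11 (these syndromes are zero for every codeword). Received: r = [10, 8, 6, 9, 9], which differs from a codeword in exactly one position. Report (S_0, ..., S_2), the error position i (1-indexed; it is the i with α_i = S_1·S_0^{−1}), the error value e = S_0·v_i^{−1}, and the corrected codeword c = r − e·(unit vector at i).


S = (4, 4, 4), error at position 5, error magnitude e = 5, c = [10, 8, 6, 9, 4].

Step 1: column multipliers v_i = (∏_{j≠i}(α_i − α_j))^{−1} mod 11.
  i = 1 (α = 4): (4−3)(4−2)(4−9)(4−1) = 1·2·(−5)·3 = −30 ≡ 3, so v_1 = 3^{−1} = 4 (mod 11).
  i = 2 (α = 3): (3−4)(3−2)(3−9)(3−1) = (−1)·1·(−6)·2 = 12 ≡ 1, so v_2 = 1^{−1} = 1 (mod 11).
  i = 3 (α = 2): (2−4)(2−3)(2−9)(2−1) = (−2)·(−1)·(−7)·1 = −14 ≡ 8, so v_3 = 8^{−1} = 7 (mod 11).
  i = 4 (α = 9): (9−4)(9−3)(9−2)(9−1) = 5·6·7·8 = 1680 ≡ 8, so v_4 = 8^{−1} = 7 (mod 11).
  i = 5 (α = 1): (1−4)(1−3)(1−2)(1−9) = (−3)·(−2)·(−1)·(−8) = 48 ≡ 4, so v_5 = 4^{−1} = 3 (mod 11).
  v = [4, 1, 7, 7, 3].
Step 2: syndromes of r = [10, 8, 6, 9, 9] (all sums mod 11).
  S_0 = Σ v_i r_i = 4·10 + 1·8 + 7·6 + 7·9 + 3·9 = 180 ≡ 4.
  S_1 = Σ v_i α_i r_i = 4·4·10 + 1·3·8 + 7·2·6 + 7·9·9 + 3·1·9 = 862 ≡ 4.
  α_i^2 mod 11 = [5, 9, 4, 4, 1].
  S_2 = Σ v_i α_i^2 r_i = 4·5·10 + 1·9·8 + 7·4·6 + 7·4·9 + 3·1·9 = 719 ≡ 4.
  S = (4, 4, 4) ≠ 0, so r is not a codeword (an error is present).
Step 3: locate the error. For a single error e at position i, S_ℓ = v_i·e·α_i^ℓ, so α_err = S_1/S_0.
  S_0^{−1} = 4^{−1} = 3 (mod 11), so α_err = 4·3 = 12 ≡ 1 = α_5. Error position i = 5.
  Consistency check: S_2/S_1 = 4·3 = 12 ≡ 1 = α_err ✓ (single-error assumption holds).
Step 4: error magnitude e = S_0/v_5 = S_0·∏_{j≠5}(α_5 − α_j) = 4·4 = 16 ≡ 5 (mod 11).
Step 5: correct position 5: c_5 = r_5 − e = 9 − 5 ≡ 4 (mod 11). Hence c = [10, 8, 6, 9, 4].
  Check: interpolating c through the α_i gives m(x) = 2 + 2·x (degree < 2) with m(α_i) = c_i for every i, so c is indeed a codeword.


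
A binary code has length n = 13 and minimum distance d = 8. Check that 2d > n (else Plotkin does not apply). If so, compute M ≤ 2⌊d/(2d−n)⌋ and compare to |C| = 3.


Plotkin bound M ≤ 4; given |C| = 3 ≤ bound (satisfied).

Check applicability: 2d = 16, n = 13.
2d − n = 3 > 0, so Plotkin applies.
Compute d/(2d−n) = 8/3 ≈ 2.6667.
⌊d/(2d−n)⌋ = 2.
Plotkin bound: M ≤ 2·2 = 4.
Given |C| = 3, check: satisfied.
This |C| is below the Plotkin bound.


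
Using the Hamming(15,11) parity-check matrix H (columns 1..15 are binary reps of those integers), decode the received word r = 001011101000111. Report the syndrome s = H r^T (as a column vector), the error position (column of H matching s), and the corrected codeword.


s = (0, 0, 1, 0)^T, error position = 2, corrected codeword c = 011011101000111

Compute s = H r^T mod 2 one row at a time:
  s_1 = 0 + 1 + 0 + 0 + 0 + 1 + 1 + 1 = 4 ≡ 0 (mod 2).
  s_2 = 0 + 1 + 1 + 1 + 0 + 1 + 1 + 1 = 6 ≡ 0 (mod 2).
  s_3 = 0 + 1 + 1 + 1 + 0 + 0 + 1 + 1 = 5 ≡ 1 (mod 2).
  s_4 = 0 + 1 + 1 + 1 + 1 + 0 + 1 + 1 = 6 ≡ 0 (mod 2).
s = (0, 0, 1, 0)^T — this equals column 2 of H (binary 0010), so error is at position 2.
Correct: flip bit 2 of r = 001011101000111 to get c = 011011101000111.


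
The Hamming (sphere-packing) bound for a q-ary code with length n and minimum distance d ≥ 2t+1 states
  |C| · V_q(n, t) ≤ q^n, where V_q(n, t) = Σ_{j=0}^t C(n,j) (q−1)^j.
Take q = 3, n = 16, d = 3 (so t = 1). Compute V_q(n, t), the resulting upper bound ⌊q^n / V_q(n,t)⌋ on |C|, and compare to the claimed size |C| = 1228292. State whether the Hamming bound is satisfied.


V_q(n, t) = 33, q^n = 43046721, Hamming bound = 1304446, |C| = 1228292 ≤ bound (satisfied).

Step 1: Compute V_q(n, t) = Σ_{j=0}^1 C(n, j) (q−1)^j.
  j = 0: C(16,0)·(2)^0 = 1·1 = 1.
  j = 1: C(16,1)·(2)^1 = 16·2 = 32.
  V_q(n, t) = 1 + 32 = 33.
Step 2: q^n = 3^16 = 43046721.
Step 3: Hamming bound ⌊q^n / V_q(n,t)⌋ = ⌊43046721/33⌋ = 1304446.
Step 4: Compare |C| = 1228292 to 1304446: satisfied.
The claimed |C| lies below the Hamming bound.


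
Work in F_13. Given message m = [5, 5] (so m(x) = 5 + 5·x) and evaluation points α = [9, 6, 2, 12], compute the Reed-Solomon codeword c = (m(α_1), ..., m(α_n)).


c = [11, 9, 2, 0]

Message polynomial: m(x) = 5 + 5·x (mod 13).
For each evaluation point α_i, compute m(α_i) mod 13:
  α_1 = 9: Horner steps 5 → 11, so m(9) = 11.
  α_2 = 6: Horner steps 5 → 9, so m(6) = 9.
  α_3 = 2: Horner steps 5 → 2, so m(2) = 2.
  α_4 = 12: Horner steps 5 → 0, so m(12) = 0.
Codeword c = [11, 9, 2, 0] ∈ F_13^4.


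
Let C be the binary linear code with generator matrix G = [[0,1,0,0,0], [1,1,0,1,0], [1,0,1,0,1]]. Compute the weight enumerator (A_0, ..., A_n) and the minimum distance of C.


Weight distribution: A_0 = 1, A_1 = 1, A_2 = 1, A_3 = 3, A_4 = 2. Minimum distance d = 1.

Enumerate all 2^3 = 8 messages m ∈ F_2^3.
For each, compute codeword c = mG in F_2^5, then tally its weight.
  m = 000 → c = 00000, weight = 0.
  m = 100 → c = 01000, weight = 1.
  m = 010 → c = 11010, weight = 3.
  m = 110 → c = 10010, weight = 2.
  m = 001 → c = 10101, weight = 3.
  m = 101 → c = 11101, weight = 4.
  m = 011 → c = 01111, weight = 4.
  m = 111 → c = 00111, weight = 3.
Tally weights:
  weight 0: 1 codewords.
  weight 1: 1 codewords.
  weight 2: 1 codewords.
  weight 3: 3 codewords.
  weight 4: 2 codewords.
Minimum distance d = smallest w > 0 with A_w > 0 = 1.
Sanity: Σ A_w = 8 = 2^3 = 8 ✓.


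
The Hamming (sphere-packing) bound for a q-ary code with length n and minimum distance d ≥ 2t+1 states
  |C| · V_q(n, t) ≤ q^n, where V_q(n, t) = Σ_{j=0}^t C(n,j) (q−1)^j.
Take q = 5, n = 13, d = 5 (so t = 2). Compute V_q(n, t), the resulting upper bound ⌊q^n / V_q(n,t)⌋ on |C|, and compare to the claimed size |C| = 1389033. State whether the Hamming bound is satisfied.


V_q(n, t) = 1301, q^n = 1220703125, Hamming bound = 938280, |C| = 1389033 > bound (violated).

Step 1: Compute V_q(n, t) = Σ_{j=0}^2 C(n, j) (q−1)^j.
  j = 0: C(13,0)·(4)^0 = 1·1 = 1.
  j = 1: C(13,1)·(4)^1 = 13·4 = 52.
  j = 2: C(13,2)·(4)^2 = 78·16 = 1248.
  V_q(n, t) = 1 + 52 + 1248 = 1301.
Step 2: q^n = 5^13 = 1220703125.
Step 3: Hamming bound ⌊q^n / V_q(n,t)⌋ = ⌊1220703125/1301⌋ = 938280.
Step 4: Compare |C| = 1389033 to 938280: violated.
The claimed |C| lies above the Hamming bound, so no 5-ary code of length 13 with d ≥ 5 can have 1389033 codewords.


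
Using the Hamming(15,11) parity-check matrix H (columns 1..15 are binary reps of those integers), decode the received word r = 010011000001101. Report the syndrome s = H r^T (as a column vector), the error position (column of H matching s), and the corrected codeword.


s = (1, 1, 1, 1)^T, error position = 15, corrected codeword c = 010011000001100

Compute s = H r^T mod 2 one row at a time:
  s_1 = 0 + 0 + 0 + 0 + 1 + 1 + 0 + 1 = 3 ≡ 1 (mod 2).
  s_2 = 0 + 1 + 1 + 0 + 1 + 1 + 0 + 1 = 5 ≡ 1 (mod 2).
  s_3 = 1 + 0 + 1 + 0 + 0 + 0 + 0 + 1 = 3 ≡ 1 (mod 2).
  s_4 = 0 + 0 + 1 + 0 + 0 + 0 + 1 + 1 = 3 ≡ 1 (mod 2).
s = (1, 1, 1, 1)^T — this equals column 15 of H (binary 1111), so error is at position 15.
Correct: flip bit 15 of r = 010011000001101 to get c = 010011000001100.


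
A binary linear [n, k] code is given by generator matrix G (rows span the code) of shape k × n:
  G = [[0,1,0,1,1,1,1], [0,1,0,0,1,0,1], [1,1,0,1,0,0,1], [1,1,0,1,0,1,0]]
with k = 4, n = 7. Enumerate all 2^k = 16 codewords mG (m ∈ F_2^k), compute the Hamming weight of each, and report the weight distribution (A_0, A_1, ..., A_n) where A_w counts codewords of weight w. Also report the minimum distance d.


Weight distribution: A_0 = 1, A_2 = 4, A_3 = 6, A_4 = 3, A_5 = 2. Minimum distance d = 2.

Enumerate all 2^4 = 16 messages m ∈ F_2^4.
For each, compute codeword c = mG in F_2^7, then tally its weight.
  m = 0000 → c = 0000000, weight = 0.
  m = 1000 → c = 0101111, weight = 5.
  m = 0100 → c = 0100101, weight = 3.
  m = 1100 → c = 0001010, weight = 2.
  m = 0010 → c = 1101001, weight = 4.
  m = 1010 → c = 1000110, weight = 3.
  m = 0110 → c = 1001100, weight = 3.
  m = 1110 → c = 1100011, weight = 4.
  m = 0001 → c = 1101010, weight = 4.
  m = 1001 → c = 1000101, weight = 3.
  m = 0101 → c = 1001111, weight = 5.
  m = 1101 → c = 1100000, weight = 2.
  m = 0011 → c = 0000011, weight = 2.
  m = 1011 → c = 0101100, weight = 3.
  m = 0111 → c = 0100110, weight = 3.
  m = 1111 → c = 0001001, weight = 2.
Tally weights:
  weight 0: 1 codewords.
  weight 2: 4 codewords.
  weight 3: 6 codewords.
  weight 4: 3 codewords.
  weight 5: 2 codewords.
Minimum distance d = smallest w > 0 with A_w > 0 = 2.
Sanity: Σ A_w = 16 = 2^4 = 16 ✓.


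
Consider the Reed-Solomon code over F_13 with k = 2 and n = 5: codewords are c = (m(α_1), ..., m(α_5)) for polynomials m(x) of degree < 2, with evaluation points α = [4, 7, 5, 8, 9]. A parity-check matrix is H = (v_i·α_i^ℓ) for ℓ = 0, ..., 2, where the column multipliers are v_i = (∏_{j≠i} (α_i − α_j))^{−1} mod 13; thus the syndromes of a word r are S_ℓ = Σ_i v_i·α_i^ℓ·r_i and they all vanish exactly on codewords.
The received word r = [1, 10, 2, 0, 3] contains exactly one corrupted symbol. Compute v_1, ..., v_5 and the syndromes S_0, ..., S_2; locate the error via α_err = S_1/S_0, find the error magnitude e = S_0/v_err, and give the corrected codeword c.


S = (12, 8, 1), error at position 3, error magnitude e = 11, c = [1, 10, 4, 0, 3].

Step 1: column multipliers v_i = (∏_{j≠i}(α_i − α_j))^{−1} mod 13.
  i = 1 (α = 4): (4−7)(4−5)(4−8)(4−9) = (−3)·(−1)·(−4)·(−5) = 60 ≡ 8, so v_1 = 8^{−1} = 5 (mod 13).
  i = 2 (α = 7): (7−4)(7−5)(7−8)(7−9) = 3·2·(−1)·(−2) = 12 ≡ 12, so v_2 = 12^{−1} = 12 (mod 13).
  i = 3 (α = 5): (5−4)(5−7)(5−8)(5−9) = 1·(−2)·(−3)·(−4) = −24 ≡ 2, so v_3 = 2^{−1} = 7 (mod 13).
  i = 4 (α = 8): (8−4)(8−7)(8−5)(8−9) = 4·1·3·(−1) = −12 ≡ 1, so v_4 = 1^{−1} = 1 (mod 13).
  i = 5 (α = 9): (9−4)(9−7)(9−5)(9−8) = 5·2·4·1 = 40 ≡ 1, so v_5 = 1^{−1} = 1 (mod 13).
  v = [5, 12, 7, 1, 1].
Step 2: syndromes of r = [1, 10, 2, 0, 3] (all sums mod 13).
  S_0 = Σ v_i r_i = 5·1 + 12·10 + 7·2 + 1·0 + 1·3 = 142 ≡ 12.
  S_1 = Σ v_i α_i r_i = 5·4·1 + 12·7·10 + 7·5·2 + 1·8·0 + 1·9·3 = 957 ≡ 8.
  α_i^2 mod 13 = [3, 10, 12, 12, 3].
  S_2 = Σ v_i α_i^2 r_i = 5·3·1 + 12·10·10 + 7·12·2 + 1·12·0 + 1·3·3 = 1392 ≡ 1.
  S = (12, 8, 1) ≠ 0, so r is not a codeword (an error is present).
Step 3: locate the error. For a single error e at position i, S_ℓ = v_i·e·α_i^ℓ, so α_err = S_1/S_0.
  S_0^{−1} = 12^{−1} = 12 (mod 13), so α_err = 8·12 = 96 ≡ 5 = α_3. Error position i = 3.
  Consistency check: S_2/S_1 = 1·5 = 5 ≡ 5 = α_err ✓ (single-error assumption holds).
Step 4: error magnitude e = S_0/v_3 = S_0·∏_{j≠3}(α_3 − α_j) = 12·2 = 24 ≡ 11 (mod 13).
Step 5: correct position 3: c_3 = r_3 − e = 2 − 11 ≡ 4 (mod 13). Hence c = [1, 10, 4, 0, 3].
  Check: interpolating c through the α_i gives m(x) = 2 + 3·x (degree < 2) with m(α_i) = c_i for every i, so c is indeed a codeword.


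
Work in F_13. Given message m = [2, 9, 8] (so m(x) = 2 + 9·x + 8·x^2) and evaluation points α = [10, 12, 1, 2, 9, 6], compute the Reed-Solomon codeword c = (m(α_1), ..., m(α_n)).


c = [8, 1, 6, 0, 3, 6]

Message polynomial: m(x) = 2 + 9·x + 8·x^2 (mod 13).
For each evaluation point α_i, compute m(α_i) mod 13:
  α_1 = 10: Horner steps 8 → 11 → 8, so m(10) = 8.
  α_2 = 12: Horner steps 8 → 1 → 1, so m(12) = 1.
  α_3 = 1: Horner steps 8 → 4 → 6, so m(1) = 6.
  α_4 = 2: Horner steps 8 → 12 → 0, so m(2) = 0.
  α_5 = 9: Horner steps 8 → 3 → 3, so m(9) = 3.
  α_6 = 6: Horner steps 8 → 5 → 6, so m(6) = 6.
Codeword c = [8, 1, 6, 0, 3, 6] ∈ F_13^6.


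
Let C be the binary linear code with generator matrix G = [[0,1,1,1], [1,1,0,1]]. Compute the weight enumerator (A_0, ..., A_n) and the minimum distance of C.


Weight distribution: A_0 = 1, A_2 = 1, A_3 = 2. Minimum distance d = 2.

Enumerate all 2^2 = 4 messages m ∈ F_2^2.
For each, compute codeword c = mG in F_2^4, then tally its weight.
  m = 00 → c = 0000, weight = 0.
  m = 10 → c = 0111, weight = 3.
  m = 01 → c = 1101, weight = 3.
  m = 11 → c = 1010, weight = 2.
Tally weights:
  weight 0: 1 codewords.
  weight 2: 1 codewords.
  weight 3: 2 codewords.
Minimum distance d = smallest w > 0 with A_w > 0 = 2.
Sanity: Σ A_w = 4 = 2^2 = 4 ✓.


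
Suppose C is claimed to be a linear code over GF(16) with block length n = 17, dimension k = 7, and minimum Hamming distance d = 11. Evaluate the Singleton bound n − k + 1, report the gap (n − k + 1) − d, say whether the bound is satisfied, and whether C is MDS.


Singleton RHS = n − k + 1 = 11, slack = 0, bound satisfied, MDS.

Singleton bound: d ≤ n − k + 1.
Here n = 17, k = 7, so n − k + 1 = 11.
Given d = 11, check d ≤ 11: YES.
Slack = (n − k + 1) − d = 0.
The code is MDS (slack = 0).
Description: the claimed parameters are [17, 7, 11]_16; such a code would be MDS (meets Singleton bound).


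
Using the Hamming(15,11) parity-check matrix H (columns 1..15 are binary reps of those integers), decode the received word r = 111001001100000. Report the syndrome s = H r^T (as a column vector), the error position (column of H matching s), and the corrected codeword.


s = (0, 1, 0, 1)^T, error position = 5, corrected codeword c = 111011001100000

Compute s = H r^T mod 2 one row at a time:
  s_1 = 0 + 1 + 1 + 0 + 0 + 0 + 0 + 0 = 2 ≡ 0 (mod 2).
  s_2 = 0 + 0 + 1 + 0 + 0 + 0 + 0 + 0 = 1 ≡ 1 (mod 2).
  s_3 = 1 + 1 + 1 + 0 + 1 + 0 + 0 + 0 = 4 ≡ 0 (mod 2).
  s_4 = 1 + 1 + 0 + 0 + 1 + 0 + 0 + 0 = 3 ≡ 1 (mod 2).
s = (0, 1, 0, 1)^T — this equals column 5 of H (binary 0101), so error is at position 5.
Correct: flip bit 5 of r = 111001001100000 to get c = 111011001100000.


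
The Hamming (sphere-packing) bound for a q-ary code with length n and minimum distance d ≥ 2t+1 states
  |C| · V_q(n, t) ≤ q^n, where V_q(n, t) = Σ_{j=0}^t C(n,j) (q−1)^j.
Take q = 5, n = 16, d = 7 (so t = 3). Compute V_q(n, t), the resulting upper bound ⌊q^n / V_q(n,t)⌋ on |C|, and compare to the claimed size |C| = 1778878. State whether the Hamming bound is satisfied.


V_q(n, t) = 37825, q^n = 152587890625, Hamming bound = 4034048, |C| = 1778878 ≤ bound (satisfied).

Step 1: Compute V_q(n, t) = Σ_{j=0}^3 C(n, j) (q−1)^j.
  j = 0: C(16,0)·(4)^0 = 1·1 = 1.
  j = 1: C(16,1)·(4)^1 = 16·4 = 64.
  j = 2: C(16,2)·(4)^2 = 120·16 = 1920.
  j = 3: C(16,3)·(4)^3 = 560·64 = 35840.
  V_q(n, t) = 1 + 64 + 1920 + 35840 = 37825.
Step 2: q^n = 5^16 = 152587890625.
Step 3: Hamming bound ⌊q^n / V_q(n,t)⌋ = ⌊152587890625/37825⌋ = 4034048.
Step 4: Compare |C| = 1778878 to 4034048: satisfied.
The claimed |C| lies below the Hamming bound.


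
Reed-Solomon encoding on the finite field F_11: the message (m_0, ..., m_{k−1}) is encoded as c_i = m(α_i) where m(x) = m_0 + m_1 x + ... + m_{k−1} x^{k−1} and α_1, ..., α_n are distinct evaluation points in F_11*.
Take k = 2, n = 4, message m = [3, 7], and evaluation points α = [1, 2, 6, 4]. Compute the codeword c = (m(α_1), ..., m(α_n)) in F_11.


c = [10, 6, 1, 9]

Message polynomial: m(x) = 3 + 7·x (mod 11).
For each evaluation point α_i, compute m(α_i) mod 11:
  α_1 = 1: Horner steps 7 → 10, so m(1) = 10.
  α_2 = 2: Horner steps 7 → 6, so m(2) = 6.
  α_3 = 6: Horner steps 7 → 1, so m(6) = 1.
  α_4 = 4: Horner steps 7 → 9, so m(4) = 9.
Codeword c = [10, 6, 1, 9] ∈ F_11^4.


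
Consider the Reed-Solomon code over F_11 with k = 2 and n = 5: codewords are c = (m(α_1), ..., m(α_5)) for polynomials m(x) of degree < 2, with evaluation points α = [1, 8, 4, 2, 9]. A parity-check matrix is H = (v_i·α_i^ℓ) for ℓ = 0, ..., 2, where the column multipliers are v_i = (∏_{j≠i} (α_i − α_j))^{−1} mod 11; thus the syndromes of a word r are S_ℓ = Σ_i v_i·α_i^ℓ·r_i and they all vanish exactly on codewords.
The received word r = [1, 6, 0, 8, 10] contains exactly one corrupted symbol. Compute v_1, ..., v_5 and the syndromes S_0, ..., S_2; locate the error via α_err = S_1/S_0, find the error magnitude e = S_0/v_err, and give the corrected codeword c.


S = (6, 10, 2), error at position 5, error magnitude e = 8, c = [1, 6, 0, 8, 2].

Step 1: column multipliers v_i = (∏_{j≠i}(α_i − α_j))^{−1} mod 11.
  i = 1 (α = 1): (1−8)(1−4)(1−2)(1−9) = (−7)·(−3)·(−1)·(−8) = 168 ≡ 3, so v_1 = 3^{−1} = 4 (mod 11).
  i = 2 (α = 8): (8−1)(8−4)(8−2)(8−9) = 7·4·6·(−1) = −168 ≡ 8, so v_2 = 8^{−1} = 7 (mod 11).
  i = 3 (α = 4): (4−1)(4−8)(4−2)(4−9) = 3·(−4)·2·(−5) = 120 ≡ 10, so v_3 = 10^{−1} = 10 (mod 11).
  i = 4 (α = 2): (2−1)(2−8)(2−4)(2−9) = 1·(−6)·(−2)·(−7) = −84 ≡ 4, so v_4 = 4^{−1} = 3 (mod 11).
  i = 5 (α = 9): (9−1)(9−8)(9−4)(9−2) = 8·1·5·7 = 280 ≡ 5, so v_5 = 5^{−1} = 9 (mod 11).
  v = [4, 7, 10, 3, 9].
Step 2: syndromes of r = [1, 6, 0, 8, 10] (all sums mod 11).
  S_0 = Σ v_i r_i = 4·1 + 7·6 + 10·0 + 3·8 + 9·10 = 160 ≡ 6.
  S_1 = Σ v_i α_i r_i = 4·1·1 + 7·8·6 + 10·4·0 + 3·2·8 + 9·9·10 = 1198 ≡ 10.
  α_i^2 mod 11 = [1, 9, 5, 4, 4].
  S_2 = Σ v_i α_i^2 r_i = 4·1·1 + 7·9·6 + 10·5·0 + 3·4·8 + 9·4·10 = 838 ≡ 2.
  S = (6, 10, 2) ≠ 0, so r is not a codeword (an error is present).
Step 3: locate the error. For a single error e at position i, S_ℓ = v_i·e·α_i^ℓ, so α_err = S_1/S_0.
  S_0^{−1} = 6^{−1} = 2 (mod 11), so α_err = 10·2 = 20 ≡ 9 = α_5. Error position i = 5.
  Consistency check: S_2/S_1 = 2·10 = 20 ≡ 9 = α_err ✓ (single-error assumption holds).
Step 4: error magnitude e = S_0/v_5 = S_0·∏_{j≠5}(α_5 − α_j) = 6·5 = 30 ≡ 8 (mod 11).
Step 5: correct position 5: c_5 = r_5 − e = 10 − 8 ≡ 2 (mod 11). Hence c = [1, 6, 0, 8, 2].
  Check: interpolating c through the α_i gives m(x) = 5 + 7·x (degree < 2) with m(α_i) = c_i for every i, so c is indeed a codeword.


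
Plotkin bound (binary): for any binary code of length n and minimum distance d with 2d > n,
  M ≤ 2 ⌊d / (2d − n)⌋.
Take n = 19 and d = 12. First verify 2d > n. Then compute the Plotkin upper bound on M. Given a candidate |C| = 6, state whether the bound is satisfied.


Plotkin bound M ≤ 4; given |C| = 6 > bound (violated).

Check applicability: 2d = 24, n = 19.
2d − n = 5 > 0, so Plotkin applies.
Compute d/(2d−n) = 12/5 ≈ 2.4000.
⌊d/(2d−n)⌋ = 2.
Plotkin bound: M ≤ 2·2 = 4.
Given |C| = 6, check: VIOLATED.
This |C| is above the Plotkin bound, so no binary code with n = 19, d = 12 and 6 codewords exists.


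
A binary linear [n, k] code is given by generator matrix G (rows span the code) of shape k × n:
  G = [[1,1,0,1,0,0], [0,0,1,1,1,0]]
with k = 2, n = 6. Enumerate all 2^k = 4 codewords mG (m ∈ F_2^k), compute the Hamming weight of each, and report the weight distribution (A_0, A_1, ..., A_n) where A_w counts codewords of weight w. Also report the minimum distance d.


Weight distribution: A_0 = 1, A_3 = 2, A_4 = 1. Minimum distance d = 3.

Enumerate all 2^2 = 4 messages m ∈ F_2^2.
For each, compute codeword c = mG in F_2^6, then tally its weight.
  m = 00 → c = 000000, weight = 0.
  m = 10 → c = 110100, weight = 3.
  m = 01 → c = 001110, weight = 3.
  m = 11 → c = 111010, weight = 4.
Tally weights:
  weight 0: 1 codewords.
  weight 3: 2 codewords.
  weight 4: 1 codewords.
Minimum distance d = smallest w > 0 with A_w > 0 = 3.
Sanity: Σ A_w = 4 = 2^2 = 4 ✓.


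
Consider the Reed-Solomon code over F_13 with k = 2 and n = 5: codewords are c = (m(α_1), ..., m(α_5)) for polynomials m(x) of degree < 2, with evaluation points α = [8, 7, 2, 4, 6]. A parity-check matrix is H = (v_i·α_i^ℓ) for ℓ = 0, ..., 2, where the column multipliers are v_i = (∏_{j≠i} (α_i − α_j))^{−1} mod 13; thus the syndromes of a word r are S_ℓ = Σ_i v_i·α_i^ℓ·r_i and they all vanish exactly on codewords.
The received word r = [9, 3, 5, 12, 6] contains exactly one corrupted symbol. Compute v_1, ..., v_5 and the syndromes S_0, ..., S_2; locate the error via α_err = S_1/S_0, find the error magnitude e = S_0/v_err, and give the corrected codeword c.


S = (1, 8, 12), error at position 1, error magnitude e = 9, c = [0, 3, 5, 12, 6].

Step 1: column multipliers v_i = (∏_{j≠i}(α_i − α_j))^{−1} mod 13.
  i = 1 (α = 8): (8−7)(8−2)(8−4)(8−6) = 1·6·4·2 = 48 ≡ 9, so v_1 = 9^{−1} = 3 (mod 13).
  i = 2 (α = 7): (7−8)(7−2)(7−4)(7−6) = (−1)·5·3·1 = −15 ≡ 11, so v_2 = 11^{−1} = 6 (mod 13).
  i = 3 (α = 2): (2−8)(2−7)(2−4)(2−6) = (−6)·(−5)·(−2)·(−4) = 240 ≡ 6, so v_3 = 6^{−1} = 11 (mod 13).
  i = 4 (α = 4): (4−8)(4−7)(4−2)(4−6) = (−4)·(−3)·2·(−2) = −48 ≡ 4, so v_4 = 4^{−1} = 10 (mod 13).
  i = 5 (α = 6): (6−8)(6−7)(6−2)(6−4) = (−2)·(−1)·4·2 = 16 ≡ 3, so v_5 = 3^{−1} = 9 (mod 13).
  v = [3, 6, 11, 10, 9].
Step 2: syndromes of r = [9, 3, 5, 12, 6] (all sums mod 13).
  S_0 = Σ v_i r_i = 3·9 + 6·3 + 11·5 + 10·12 + 9·6 = 274 ≡ 1.
  S_1 = Σ v_i α_i r_i = 3·8·9 + 6·7·3 + 11·2·5 + 10·4·12 + 9·6·6 = 1256 ≡ 8.
  α_i^2 mod 13 = [12, 10, 4, 3, 10].
  S_2 = Σ v_i α_i^2 r_i = 3·12·9 + 6·10·3 + 11·4·5 + 10·3·12 + 9·10·6 = 1624 ≡ 12.
  S = (1, 8, 12) ≠ 0, so r is not a codeword (an error is present).
Step 3: locate the error. For a single error e at position i, S_ℓ = v_i·e·α_i^ℓ, so α_err = S_1/S_0.
  S_0^{−1} = 1^{−1} = 1 (mod 13), so α_err = 8·1 = 8 ≡ 8 = α_1. Error position i = 1.
  Consistency check: S_2/S_1 = 12·5 = 60 ≡ 8 = α_err ✓ (single-error assumption holds).
Step 4: error magnitude e = S_0/v_1 = S_0·∏_{j≠1}(α_1 − α_j) = 1·9 = 9 ≡ 9 (mod 13).
Step 5: correct position 1: c_1 = r_1 − e = 9 − 9 ≡ 0 (mod 13). Hence c = [0, 3, 5, 12, 6].
  Check: interpolating c through the α_i gives m(x) = 11 + 10·x (degree < 2) with m(α_i) = c_i for every i, so c is indeed a codeword.


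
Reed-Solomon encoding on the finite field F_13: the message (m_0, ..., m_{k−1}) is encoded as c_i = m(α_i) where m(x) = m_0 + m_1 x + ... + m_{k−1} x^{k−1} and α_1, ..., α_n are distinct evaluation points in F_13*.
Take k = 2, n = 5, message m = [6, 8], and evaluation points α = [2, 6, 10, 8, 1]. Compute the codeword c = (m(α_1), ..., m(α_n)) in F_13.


c = [9, 2, 8, 5, 1]

Message polynomial: m(x) = 6 + 8·x (mod 13).
For each evaluation point α_i, compute m(α_i) mod 13:
  α_1 = 2: Horner steps 8 → 9, so m(2) = 9.
  α_2 = 6: Horner steps 8 → 2, so m(6) = 2.
  α_3 = 10: Horner steps 8 → 8, so m(10) = 8.
  α_4 = 8: Horner steps 8 → 5, so m(8) = 5.
  α_5 = 1: Horner steps 8 → 1, so m(1) = 1.
Codeword c = [9, 2, 8, 5, 1] ∈ F_13^5.
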